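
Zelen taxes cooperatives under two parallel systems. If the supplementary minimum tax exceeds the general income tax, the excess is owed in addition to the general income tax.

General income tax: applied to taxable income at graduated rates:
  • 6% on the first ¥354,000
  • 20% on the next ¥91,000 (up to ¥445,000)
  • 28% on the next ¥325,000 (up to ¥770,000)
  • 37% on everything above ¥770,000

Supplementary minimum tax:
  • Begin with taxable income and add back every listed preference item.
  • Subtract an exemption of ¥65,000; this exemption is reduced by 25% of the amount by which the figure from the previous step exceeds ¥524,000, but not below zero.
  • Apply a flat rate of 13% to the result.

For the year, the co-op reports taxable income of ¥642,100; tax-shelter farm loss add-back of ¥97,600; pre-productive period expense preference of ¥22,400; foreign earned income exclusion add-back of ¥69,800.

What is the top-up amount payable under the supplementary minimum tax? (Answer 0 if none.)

¥13,519

General income tax:
  ¥354,000 × 6% = ¥21,240
  ¥91,000 × 20% = ¥18,200
  ¥197,100 × 28% = ¥55,188
  → ¥94,628

Supplementary minimum tax:
  Adjusted income: ¥642,100 + ¥97,600 + ¥22,400 + ¥69,800 = ¥831,900
  Exemption: 25% × (¥831,900 − ¥524,000) = ¥76,975 ≥ ¥65,000, so the exemption is fully phased out
  Base: ¥831,900 − ¥0 = ¥831,900
  ¥831,900 × 13% = ¥108,147

Excess of supplementary minimum tax over general income tax: ¥108,147 − ¥94,628 = ¥13,519.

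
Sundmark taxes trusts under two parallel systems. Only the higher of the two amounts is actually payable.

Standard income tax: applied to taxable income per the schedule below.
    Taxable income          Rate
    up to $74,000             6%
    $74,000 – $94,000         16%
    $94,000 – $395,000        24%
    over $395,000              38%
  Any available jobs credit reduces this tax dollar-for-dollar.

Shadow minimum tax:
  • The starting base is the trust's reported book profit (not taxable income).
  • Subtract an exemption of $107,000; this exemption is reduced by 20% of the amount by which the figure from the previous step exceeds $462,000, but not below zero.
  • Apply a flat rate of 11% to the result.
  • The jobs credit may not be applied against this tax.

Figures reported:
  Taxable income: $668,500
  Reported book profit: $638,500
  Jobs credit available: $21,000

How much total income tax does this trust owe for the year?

Shadow minimum tax:
  Base (reported book profit): $638,500
  Exemption: $107,000 − 20% × ($638,500 − $462,000) = $107,000 − $35,300 = $71,700
  Base: $638,500 − $71,700 = $566,800
  $566,800 × 11% = $62,348

Standard income tax:
  $74,000 × 6% = $4,440
  $20,000 × 16% = $3,200
  $301,000 × 24% = $72,240
  $273,500 × 38% = $103,930
  → $183,810
  Less jobs credit $21,000 → $162,810

$162,810 > $62,348, so the standard income tax governs.

$162,810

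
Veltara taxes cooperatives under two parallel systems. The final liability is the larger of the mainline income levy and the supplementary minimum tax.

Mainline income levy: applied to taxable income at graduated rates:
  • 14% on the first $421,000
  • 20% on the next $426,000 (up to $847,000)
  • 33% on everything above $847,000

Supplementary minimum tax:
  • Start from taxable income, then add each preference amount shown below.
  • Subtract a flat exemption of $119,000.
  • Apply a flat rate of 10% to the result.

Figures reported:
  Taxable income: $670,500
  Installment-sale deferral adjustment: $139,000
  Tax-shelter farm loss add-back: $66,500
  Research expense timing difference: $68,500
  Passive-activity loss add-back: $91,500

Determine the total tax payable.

$108,840

Mainline income levy:
  $421,000 × 14% = $58,940
  $249,500 × 20% = $49,900
  → $108,840

Supplementary minimum tax:
  Adjusted income: $670,500 + $139,000 + $66,500 + $68,500 + $91,500 = $1,036,000
  Less exemption $119,000 → base $917,000
  $917,000 × 10% = $91,700

$108,840 > $91,700, so the mainline income levy governs.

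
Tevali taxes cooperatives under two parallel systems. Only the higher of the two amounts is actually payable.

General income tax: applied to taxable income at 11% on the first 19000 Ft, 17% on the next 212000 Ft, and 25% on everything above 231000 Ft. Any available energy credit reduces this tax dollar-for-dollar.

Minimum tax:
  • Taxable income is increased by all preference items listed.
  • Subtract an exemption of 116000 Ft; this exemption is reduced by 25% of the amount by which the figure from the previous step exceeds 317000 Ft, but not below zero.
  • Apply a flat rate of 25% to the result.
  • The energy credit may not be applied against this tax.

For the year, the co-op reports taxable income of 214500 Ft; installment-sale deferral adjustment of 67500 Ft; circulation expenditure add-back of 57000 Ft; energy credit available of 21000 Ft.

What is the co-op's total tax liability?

57125 Ft

Minimum tax:
  Adjusted income: 214500 Ft + 67500 Ft + 57000 Ft = 339000 Ft
  Exemption: 116000 Ft − 25% × (339000 Ft − 317000 Ft) = 116000 Ft − 5500 Ft = 110500 Ft
  Base: 339000 Ft − 110500 Ft = 228500 Ft
  228500 Ft × 25% = 57125 Ft

General income tax:
  19000 Ft × 11% = 2090 Ft
  195500 Ft × 17% = 33235 Ft
  → 35325 Ft
  Less energy credit 21000 Ft → 14325 Ft

57125 Ft > 14325 Ft, so the minimum tax is the binding amount.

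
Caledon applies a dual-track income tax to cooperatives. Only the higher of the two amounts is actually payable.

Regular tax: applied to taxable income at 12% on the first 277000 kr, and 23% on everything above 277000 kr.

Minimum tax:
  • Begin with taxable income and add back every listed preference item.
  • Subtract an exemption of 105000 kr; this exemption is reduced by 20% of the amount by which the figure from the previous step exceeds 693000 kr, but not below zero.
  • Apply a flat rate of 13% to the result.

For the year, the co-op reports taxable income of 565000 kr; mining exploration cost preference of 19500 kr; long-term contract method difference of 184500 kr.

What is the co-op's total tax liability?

99480 kr

Minimum tax:
  Adjusted income: 565000 kr + 19500 kr + 184500 kr = 769000 kr
  Exemption: 105000 kr − 20% × (769000 kr − 693000 kr) = 105000 kr − 15200 kr = 89800 kr
  Base: 769000 kr − 89800 kr = 679200 kr
  679200 kr × 13% = 88296 kr

Regular tax:
  277000 kr × 12% = 33240 kr
  288000 kr × 23% = 66240 kr
  → 99480 kr

99480 kr > 88296 kr, so the regular tax governs.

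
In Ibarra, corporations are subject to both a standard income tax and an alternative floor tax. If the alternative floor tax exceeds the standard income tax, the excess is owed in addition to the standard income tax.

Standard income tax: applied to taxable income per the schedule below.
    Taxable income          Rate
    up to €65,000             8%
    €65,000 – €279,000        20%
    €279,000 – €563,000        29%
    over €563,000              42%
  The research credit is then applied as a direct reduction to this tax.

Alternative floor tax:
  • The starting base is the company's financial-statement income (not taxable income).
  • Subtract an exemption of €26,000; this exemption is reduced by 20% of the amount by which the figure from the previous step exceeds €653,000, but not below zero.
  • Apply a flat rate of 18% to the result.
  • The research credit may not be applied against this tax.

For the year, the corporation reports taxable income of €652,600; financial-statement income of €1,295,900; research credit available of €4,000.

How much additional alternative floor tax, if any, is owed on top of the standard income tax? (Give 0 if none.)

Standard income tax:
  €65,000 × 8% = €5,200
  €214,000 × 20% = €42,800
  €284,000 × 29% = €82,360
  €89,600 × 42% = €37,632
  → €167,992
  Less research credit €4,000 → €163,992

Alternative floor tax:
  Base (financial-statement income): €1,295,900
  Exemption: 20% × (€1,295,900 − €653,000) = €128,580 ≥ €26,000, so the exemption is fully phased out
  Base: €1,295,900 − €0 = €1,295,900
  €1,295,900 × 18% = €233,262

Excess of alternative floor tax over standard income tax: €233,262 − €163,992 = €69,270.

€69,270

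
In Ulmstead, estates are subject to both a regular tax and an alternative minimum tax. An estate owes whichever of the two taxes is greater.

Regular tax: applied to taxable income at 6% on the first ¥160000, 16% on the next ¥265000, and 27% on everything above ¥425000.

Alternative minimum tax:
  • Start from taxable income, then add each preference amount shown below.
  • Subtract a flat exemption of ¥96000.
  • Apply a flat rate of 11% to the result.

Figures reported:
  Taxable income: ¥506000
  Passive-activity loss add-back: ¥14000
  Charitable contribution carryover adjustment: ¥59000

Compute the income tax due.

Regular tax:
  ¥160000 × 6% = ¥9600
  ¥265000 × 16% = ¥42400
  ¥81000 × 27% = ¥21870
  → ¥73870

Alternative minimum tax:
  Adjusted income: ¥506000 + ¥14000 + ¥59000 = ¥579000
  Less exemption ¥96000 → base ¥483000
  ¥483000 × 11% = ¥53130

¥73870 > ¥53130, so the regular tax governs.

¥73870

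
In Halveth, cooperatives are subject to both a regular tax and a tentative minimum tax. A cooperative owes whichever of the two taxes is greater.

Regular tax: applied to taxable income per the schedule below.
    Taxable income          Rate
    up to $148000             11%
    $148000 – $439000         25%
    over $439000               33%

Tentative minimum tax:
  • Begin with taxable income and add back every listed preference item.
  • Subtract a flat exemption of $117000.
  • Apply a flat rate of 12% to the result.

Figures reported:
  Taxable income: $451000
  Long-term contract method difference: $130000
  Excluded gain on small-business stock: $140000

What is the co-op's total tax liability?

$92990

Tentative minimum tax:
  Adjusted income: $451000 + $130000 + $140000 = $721000
  Less exemption $117000 → base $604000
  $604000 × 12% = $72480

Regular tax:
  $148000 × 11% = $16280
  $291000 × 25% = $72750
  $12000 × 33% = $3960
  → $92990

$92990 > $72480, so the regular tax governs.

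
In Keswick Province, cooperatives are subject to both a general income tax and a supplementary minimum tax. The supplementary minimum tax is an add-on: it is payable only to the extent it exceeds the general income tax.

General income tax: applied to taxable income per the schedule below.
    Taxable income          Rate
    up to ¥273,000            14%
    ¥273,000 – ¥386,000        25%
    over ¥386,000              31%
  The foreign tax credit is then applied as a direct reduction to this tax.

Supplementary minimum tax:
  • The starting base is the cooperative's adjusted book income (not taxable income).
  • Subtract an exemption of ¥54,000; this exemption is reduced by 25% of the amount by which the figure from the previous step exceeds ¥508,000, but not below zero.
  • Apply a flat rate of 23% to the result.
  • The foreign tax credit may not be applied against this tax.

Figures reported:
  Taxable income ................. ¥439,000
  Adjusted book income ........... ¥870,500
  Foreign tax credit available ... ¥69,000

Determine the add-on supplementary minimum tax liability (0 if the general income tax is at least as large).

General income tax:
  ¥273,000 × 14% = ¥38,220
  ¥113,000 × 25% = ¥28,250
  ¥53,000 × 31% = ¥16,430
  → ¥82,900
  Less foreign tax credit ¥69,000 → ¥13,900

Supplementary minimum tax:
  Base (adjusted book income): ¥870,500
  Exemption: 25% × (¥870,500 − ¥508,000) = ¥90,625 ≥ ¥54,000, so the exemption is fully phased out
  Base: ¥870,500 − ¥0 = ¥870,500
  ¥870,500 × 23% = ¥200,215

Excess of supplementary minimum tax over general income tax: ¥200,215 − ¥13,900 = ¥186,315.

¥186,315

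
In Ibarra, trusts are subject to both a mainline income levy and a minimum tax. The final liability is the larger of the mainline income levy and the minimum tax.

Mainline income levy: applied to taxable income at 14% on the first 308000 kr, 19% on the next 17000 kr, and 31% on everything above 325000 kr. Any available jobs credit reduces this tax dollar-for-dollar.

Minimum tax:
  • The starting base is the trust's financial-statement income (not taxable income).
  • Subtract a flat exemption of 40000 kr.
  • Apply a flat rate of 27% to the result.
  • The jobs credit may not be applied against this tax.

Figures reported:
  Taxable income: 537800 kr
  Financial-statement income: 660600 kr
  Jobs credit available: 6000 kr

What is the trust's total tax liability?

167562 kr

Mainline income levy:
  308000 kr × 14% = 43120 kr
  17000 kr × 19% = 3230 kr
  212800 kr × 31% = 65968 kr
  → 112318 kr
  Less jobs credit 6000 kr → 106318 kr

Minimum tax:
  Base (financial-statement income): 660600 kr
  Less exemption 40000 kr → base 620600 kr
  620600 kr × 27% = 167562 kr

167562 kr > 106318 kr, so the minimum tax is the binding amount.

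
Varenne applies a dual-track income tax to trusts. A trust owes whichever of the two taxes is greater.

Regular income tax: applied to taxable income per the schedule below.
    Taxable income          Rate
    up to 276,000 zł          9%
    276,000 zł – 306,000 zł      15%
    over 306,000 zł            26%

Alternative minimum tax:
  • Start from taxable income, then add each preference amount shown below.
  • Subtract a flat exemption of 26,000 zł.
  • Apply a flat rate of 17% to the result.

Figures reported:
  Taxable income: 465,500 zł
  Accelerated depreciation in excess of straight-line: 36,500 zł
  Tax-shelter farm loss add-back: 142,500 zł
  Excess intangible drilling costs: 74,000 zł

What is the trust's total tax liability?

117,725 zł

Alternative minimum tax:
  Adjusted income: 465,500 zł + 36,500 zł + 142,500 zł + 74,000 zł = 718,500 zł
  Less exemption 26,000 zł → base 692,500 zł
  692,500 zł × 17% = 117,725 zł

Regular income tax:
  276,000 zł × 9% = 24,840 zł
  30,000 zł × 15% = 4,500 zł
  159,500 zł × 26% = 41,470 zł
  → 70,810 zł

117,725 zł > 70,810 zł, so the alternative minimum tax is the binding amount.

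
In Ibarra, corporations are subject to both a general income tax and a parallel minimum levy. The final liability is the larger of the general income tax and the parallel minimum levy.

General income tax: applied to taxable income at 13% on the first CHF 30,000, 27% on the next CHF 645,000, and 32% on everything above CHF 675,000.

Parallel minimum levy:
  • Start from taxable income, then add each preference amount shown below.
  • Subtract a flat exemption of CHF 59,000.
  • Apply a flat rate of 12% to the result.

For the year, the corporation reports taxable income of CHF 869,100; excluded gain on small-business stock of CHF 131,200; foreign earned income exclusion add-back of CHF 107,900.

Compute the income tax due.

CHF 240,162

General income tax:
  CHF 30,000 × 13% = CHF 3,900
  CHF 645,000 × 27% = CHF 174,150
  CHF 194,100 × 32% = CHF 62,112
  → CHF 240,162

Parallel minimum levy:
  Adjusted income: CHF 869,100 + CHF 131,200 + CHF 107,900 = CHF 1,108,200
  Less exemption CHF 59,000 → base CHF 1,049,200
  CHF 1,049,200 × 12% = CHF 125,904

CHF 240,162 > CHF 125,904, so the general income tax governs.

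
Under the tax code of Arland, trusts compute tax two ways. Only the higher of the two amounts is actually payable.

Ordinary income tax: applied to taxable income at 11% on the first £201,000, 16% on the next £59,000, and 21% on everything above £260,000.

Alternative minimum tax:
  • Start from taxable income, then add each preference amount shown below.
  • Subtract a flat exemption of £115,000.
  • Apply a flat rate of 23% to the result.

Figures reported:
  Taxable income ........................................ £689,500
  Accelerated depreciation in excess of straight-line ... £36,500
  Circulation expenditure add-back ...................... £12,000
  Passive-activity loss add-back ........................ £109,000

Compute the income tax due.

£168,360

Alternative minimum tax:
  Adjusted income: £689,500 + £36,500 + £12,000 + £109,000 = £847,000
  Less exemption £115,000 → base £732,000
  £732,000 × 23% = £168,360

Ordinary income tax:
  £201,000 × 11% = £22,110
  £59,000 × 16% = £9,440
  £429,500 × 21% = £90,195
  → £121,745

£168,360 > £121,745, so the alternative minimum tax is the binding amount.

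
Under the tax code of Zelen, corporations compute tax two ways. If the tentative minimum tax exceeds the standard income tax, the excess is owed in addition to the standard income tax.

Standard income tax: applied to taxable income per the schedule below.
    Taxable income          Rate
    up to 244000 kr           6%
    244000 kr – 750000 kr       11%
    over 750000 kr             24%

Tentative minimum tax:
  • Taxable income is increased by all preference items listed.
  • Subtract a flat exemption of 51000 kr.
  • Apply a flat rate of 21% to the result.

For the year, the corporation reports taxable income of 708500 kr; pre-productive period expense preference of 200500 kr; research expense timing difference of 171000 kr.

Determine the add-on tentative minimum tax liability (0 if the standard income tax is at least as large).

Tentative minimum tax:
  Adjusted income: 708500 kr + 200500 kr + 171000 kr = 1080000 kr
  Less exemption 51000 kr → base 1029000 kr
  1029000 kr × 21% = 216090 kr

Standard income tax:
  244000 kr × 6% = 14640 kr
  464500 kr × 11% = 51095 kr
  → 65735 kr

Excess of tentative minimum tax over standard income tax: 216090 kr − 65735 kr = 150355 kr.

150355 kr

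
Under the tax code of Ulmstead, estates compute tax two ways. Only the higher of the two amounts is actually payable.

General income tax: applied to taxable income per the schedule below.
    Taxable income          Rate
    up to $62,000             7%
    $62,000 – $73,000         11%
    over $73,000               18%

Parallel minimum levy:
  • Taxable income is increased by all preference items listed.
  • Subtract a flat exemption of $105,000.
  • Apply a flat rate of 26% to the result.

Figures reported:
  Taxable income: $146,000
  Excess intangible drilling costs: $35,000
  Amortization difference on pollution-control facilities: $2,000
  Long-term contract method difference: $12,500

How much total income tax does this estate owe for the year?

General income tax:
  $62,000 × 7% = $4,340
  $11,000 × 11% = $1,210
  $73,000 × 18% = $13,140
  → $18,690

Parallel minimum levy:
  Adjusted income: $146,000 + $35,000 + $2,000 + $12,500 = $195,500
  Less exemption $105,000 → base $90,500
  $90,500 × 26% = $23,530

$23,530 > $18,690, so the parallel minimum levy is the binding amount.

$23,530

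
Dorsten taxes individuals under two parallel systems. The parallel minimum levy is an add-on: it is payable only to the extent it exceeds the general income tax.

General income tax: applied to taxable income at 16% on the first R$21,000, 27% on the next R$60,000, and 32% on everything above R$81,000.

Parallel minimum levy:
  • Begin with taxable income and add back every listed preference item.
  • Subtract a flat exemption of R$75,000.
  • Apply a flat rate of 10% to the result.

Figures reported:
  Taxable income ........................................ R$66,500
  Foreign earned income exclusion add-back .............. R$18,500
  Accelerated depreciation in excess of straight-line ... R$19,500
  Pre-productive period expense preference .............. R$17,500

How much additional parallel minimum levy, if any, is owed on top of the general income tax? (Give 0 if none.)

Parallel minimum levy:
  Adjusted income: R$66,500 + R$18,500 + R$19,500 + R$17,500 = R$122,000
  Less exemption R$75,000 → base R$47,000
  R$47,000 × 10% = R$4,700

General income tax:
  R$21,000 × 16% = R$3,360
  R$45,500 × 27% = R$12,285
  → R$15,645

R$4,700 ≤ R$15,645, so no add-on is due.

R$0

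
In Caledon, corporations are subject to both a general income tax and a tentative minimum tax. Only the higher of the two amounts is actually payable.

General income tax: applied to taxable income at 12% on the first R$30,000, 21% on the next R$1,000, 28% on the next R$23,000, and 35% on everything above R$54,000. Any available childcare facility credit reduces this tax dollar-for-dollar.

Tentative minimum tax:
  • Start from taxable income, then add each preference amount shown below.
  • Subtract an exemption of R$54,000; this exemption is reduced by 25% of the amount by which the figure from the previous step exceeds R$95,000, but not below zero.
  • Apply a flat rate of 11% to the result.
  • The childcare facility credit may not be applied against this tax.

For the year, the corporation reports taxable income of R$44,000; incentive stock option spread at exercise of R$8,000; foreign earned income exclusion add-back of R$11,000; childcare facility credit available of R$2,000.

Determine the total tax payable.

General income tax:
  R$30,000 × 12% = R$3,600
  R$1,000 × 21% = R$210
  R$13,000 × 28% = R$3,640
  → R$7,450
  Less childcare facility credit R$2,000 → R$5,450

Tentative minimum tax:
  Adjusted income: R$44,000 + R$8,000 + R$11,000 = R$63,000
  Exemption: R$63,000 ≤ R$95,000, so full R$54,000 applies
  Base: R$63,000 − R$54,000 = R$9,000
  R$9,000 × 11% = R$990

R$5,450 > R$990, so the general income tax governs.

R$5,450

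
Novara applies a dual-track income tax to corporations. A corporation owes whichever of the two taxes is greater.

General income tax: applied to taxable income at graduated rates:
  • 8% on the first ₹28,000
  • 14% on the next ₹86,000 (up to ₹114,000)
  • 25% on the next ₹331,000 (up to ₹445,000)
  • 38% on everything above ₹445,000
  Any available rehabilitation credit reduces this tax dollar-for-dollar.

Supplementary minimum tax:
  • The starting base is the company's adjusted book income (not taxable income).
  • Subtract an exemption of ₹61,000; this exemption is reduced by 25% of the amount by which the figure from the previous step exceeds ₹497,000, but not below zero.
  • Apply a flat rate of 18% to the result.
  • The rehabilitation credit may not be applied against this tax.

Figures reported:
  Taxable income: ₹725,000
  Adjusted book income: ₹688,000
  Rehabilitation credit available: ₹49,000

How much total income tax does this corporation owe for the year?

Supplementary minimum tax:
  Base (adjusted book income): ₹688,000
  Exemption: ₹61,000 − 25% × (₹688,000 − ₹497,000) = ₹61,000 − ₹47,750 = ₹13,250
  Base: ₹688,000 − ₹13,250 = ₹674,750
  ₹674,750 × 18% = ₹121,455

General income tax:
  ₹28,000 × 8% = ₹2,240
  ₹86,000 × 14% = ₹12,040
  ₹331,000 × 25% = ₹82,750
  ₹280,000 × 38% = ₹106,400
  → ₹203,430
  Less rehabilitation credit ₹49,000 → ₹154,430

₹154,430 > ₹121,455, so the general income tax governs.

₹154,430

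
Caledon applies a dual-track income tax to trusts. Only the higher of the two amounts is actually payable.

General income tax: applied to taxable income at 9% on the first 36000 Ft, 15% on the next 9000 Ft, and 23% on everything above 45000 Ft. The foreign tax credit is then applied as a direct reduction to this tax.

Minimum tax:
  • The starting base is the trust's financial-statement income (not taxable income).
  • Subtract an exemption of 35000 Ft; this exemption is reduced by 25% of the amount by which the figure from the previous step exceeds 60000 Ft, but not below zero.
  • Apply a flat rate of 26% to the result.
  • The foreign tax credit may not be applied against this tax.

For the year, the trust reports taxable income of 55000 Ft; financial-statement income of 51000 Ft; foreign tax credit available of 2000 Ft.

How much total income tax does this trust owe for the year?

4890 Ft

Minimum tax:
  Base (financial-statement income): 51000 Ft
  Exemption: 51000 Ft ≤ 60000 Ft, so full 35000 Ft applies
  Base: 51000 Ft − 35000 Ft = 16000 Ft
  16000 Ft × 26% = 4160 Ft

General income tax:
  36000 Ft × 9% = 3240 Ft
  9000 Ft × 15% = 1350 Ft
  10000 Ft × 23% = 2300 Ft
  → 6890 Ft
  Less foreign tax credit 2000 Ft → 4890 Ft

4890 Ft > 4160 Ft, so the general income tax governs.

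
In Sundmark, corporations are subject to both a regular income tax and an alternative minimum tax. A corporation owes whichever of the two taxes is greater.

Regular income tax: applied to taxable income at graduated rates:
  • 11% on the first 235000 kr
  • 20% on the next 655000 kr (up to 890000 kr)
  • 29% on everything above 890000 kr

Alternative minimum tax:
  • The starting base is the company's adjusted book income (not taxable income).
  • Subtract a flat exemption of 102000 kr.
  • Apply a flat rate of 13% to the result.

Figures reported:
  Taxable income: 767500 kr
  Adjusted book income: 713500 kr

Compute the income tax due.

132350 kr

Regular income tax:
  235000 kr × 11% = 25850 kr
  532500 kr × 20% = 106500 kr
  → 132350 kr

Alternative minimum tax:
  Base (adjusted book income): 713500 kr
  Less exemption 102000 kr → base 611500 kr
  611500 kr × 13% = 79495 kr

132350 kr > 79495 kr, so the regular income tax governs.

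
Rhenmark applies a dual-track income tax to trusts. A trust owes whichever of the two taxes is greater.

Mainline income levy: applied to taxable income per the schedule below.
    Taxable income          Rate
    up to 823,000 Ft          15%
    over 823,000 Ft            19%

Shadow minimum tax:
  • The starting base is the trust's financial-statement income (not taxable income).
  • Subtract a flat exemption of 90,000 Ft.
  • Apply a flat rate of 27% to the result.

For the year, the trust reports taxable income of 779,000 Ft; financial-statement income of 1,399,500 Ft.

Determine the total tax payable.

353,565 Ft

Mainline income levy:
  779,000 Ft × 15% = 116,850 Ft

Shadow minimum tax:
  Base (financial-statement income): 1,399,500 Ft
  Less exemption 90,000 Ft → base 1,309,500 Ft
  1,309,500 Ft × 27% = 353,565 Ft

353,565 Ft > 116,850 Ft, so the shadow minimum tax is the binding amount.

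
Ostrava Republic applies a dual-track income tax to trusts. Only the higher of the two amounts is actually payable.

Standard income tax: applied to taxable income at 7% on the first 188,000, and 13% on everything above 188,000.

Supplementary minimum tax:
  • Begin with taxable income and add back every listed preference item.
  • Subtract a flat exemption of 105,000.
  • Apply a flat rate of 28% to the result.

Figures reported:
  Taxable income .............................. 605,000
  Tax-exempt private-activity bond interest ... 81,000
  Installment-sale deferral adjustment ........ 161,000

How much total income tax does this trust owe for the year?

Standard income tax:
  188,000 × 7% = 13,160
  417,000 × 13% = 54,210
  → 67,370

Supplementary minimum tax:
  Adjusted income: 605,000 + 81,000 + 161,000 = 847,000
  Less exemption 105,000 → base 742,000
  742,000 × 28% = 207,760

207,760 > 67,370, so the supplementary minimum tax is the binding amount.

207,760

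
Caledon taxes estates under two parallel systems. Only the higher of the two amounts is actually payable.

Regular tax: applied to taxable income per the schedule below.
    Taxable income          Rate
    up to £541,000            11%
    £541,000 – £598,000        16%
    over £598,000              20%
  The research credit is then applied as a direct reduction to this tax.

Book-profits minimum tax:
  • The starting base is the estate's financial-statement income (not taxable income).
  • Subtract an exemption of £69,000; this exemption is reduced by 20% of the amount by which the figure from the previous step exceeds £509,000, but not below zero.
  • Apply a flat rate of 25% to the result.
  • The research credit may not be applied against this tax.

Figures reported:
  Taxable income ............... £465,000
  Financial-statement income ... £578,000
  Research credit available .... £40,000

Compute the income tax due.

Book-profits minimum tax:
  Base (financial-statement income): £578,000
  Exemption: £69,000 − 20% × (£578,000 − £509,000) = £69,000 − £13,800 = £55,200
  Base: £578,000 − £55,200 = £522,800
  £522,800 × 25% = £130,700

Regular tax:
  £465,000 × 11% = £51,150
  Less research credit £40,000 → £11,150

£130,700 > £11,150, so the book-profits minimum tax is the binding amount.

£130,700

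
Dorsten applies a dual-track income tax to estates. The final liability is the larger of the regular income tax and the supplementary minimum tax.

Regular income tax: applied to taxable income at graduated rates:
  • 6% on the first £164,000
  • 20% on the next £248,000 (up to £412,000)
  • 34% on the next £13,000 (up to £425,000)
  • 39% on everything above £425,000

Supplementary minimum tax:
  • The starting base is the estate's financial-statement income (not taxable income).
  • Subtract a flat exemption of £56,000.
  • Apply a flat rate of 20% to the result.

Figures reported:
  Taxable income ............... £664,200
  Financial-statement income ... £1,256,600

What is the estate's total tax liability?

£240,120

Regular income tax:
  £164,000 × 6% = £9,840
  £248,000 × 20% = £49,600
  £13,000 × 34% = £4,420
  £239,200 × 39% = £93,288
  → £157,148

Supplementary minimum tax:
  Base (financial-statement income): £1,256,600
  Less exemption £56,000 → base £1,200,600
  £1,200,600 × 20% = £240,120

£240,120 > £157,148, so the supplementary minimum tax is the binding amount.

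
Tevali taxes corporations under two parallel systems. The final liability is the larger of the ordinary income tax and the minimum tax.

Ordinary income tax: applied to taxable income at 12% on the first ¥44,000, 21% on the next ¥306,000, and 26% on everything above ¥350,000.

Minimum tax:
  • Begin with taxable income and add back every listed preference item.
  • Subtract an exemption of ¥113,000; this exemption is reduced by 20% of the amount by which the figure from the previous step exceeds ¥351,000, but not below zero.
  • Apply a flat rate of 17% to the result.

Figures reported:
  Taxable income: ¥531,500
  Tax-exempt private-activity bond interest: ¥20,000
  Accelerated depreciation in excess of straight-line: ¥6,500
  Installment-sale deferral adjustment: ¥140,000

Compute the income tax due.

Ordinary income tax:
  ¥44,000 × 12% = ¥5,280
  ¥306,000 × 21% = ¥64,260
  ¥181,500 × 26% = ¥47,190
  → ¥116,730

Minimum tax:
  Adjusted income: ¥531,500 + ¥20,000 + ¥6,500 + ¥140,000 = ¥698,000
  Exemption: ¥113,000 − 20% × (¥698,000 − ¥351,000) = ¥113,000 − ¥69,400 = ¥43,600
  Base: ¥698,000 − ¥43,600 = ¥654,400
  ¥654,400 × 17% = ¥111,248

¥116,730 > ¥111,248, so the ordinary income tax governs.

¥116,730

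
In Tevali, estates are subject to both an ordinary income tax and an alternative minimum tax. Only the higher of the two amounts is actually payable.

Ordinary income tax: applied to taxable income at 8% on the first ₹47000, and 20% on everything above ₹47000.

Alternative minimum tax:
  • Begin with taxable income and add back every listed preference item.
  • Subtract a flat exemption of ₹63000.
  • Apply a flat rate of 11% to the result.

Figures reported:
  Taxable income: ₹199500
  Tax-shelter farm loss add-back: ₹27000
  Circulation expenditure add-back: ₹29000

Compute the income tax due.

₹34260

Ordinary income tax:
  ₹47000 × 8% = ₹3760
  ₹152500 × 20% = ₹30500
  → ₹34260

Alternative minimum tax:
  Adjusted income: ₹199500 + ₹27000 + ₹29000 = ₹255500
  Less exemption ₹63000 → base ₹192500
  ₹192500 × 11% = ₹21175

₹34260 > ₹21175, so the ordinary income tax governs.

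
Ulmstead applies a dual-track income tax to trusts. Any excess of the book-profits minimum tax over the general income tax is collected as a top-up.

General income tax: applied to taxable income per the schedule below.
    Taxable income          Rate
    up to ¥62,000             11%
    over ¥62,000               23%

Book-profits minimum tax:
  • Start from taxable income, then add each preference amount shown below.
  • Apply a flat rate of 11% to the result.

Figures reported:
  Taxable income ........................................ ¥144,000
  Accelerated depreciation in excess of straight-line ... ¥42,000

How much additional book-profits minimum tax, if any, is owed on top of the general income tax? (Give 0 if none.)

¥0

Book-profits minimum tax:
  Adjusted income: ¥144,000 + ¥42,000 = ¥186,000
  ¥186,000 × 11% = ¥20,460

General income tax:
  ¥62,000 × 11% = ¥6,820
  ¥82,000 × 23% = ¥18,860
  → ¥25,680

¥20,460 ≤ ¥25,680, so no add-on is due.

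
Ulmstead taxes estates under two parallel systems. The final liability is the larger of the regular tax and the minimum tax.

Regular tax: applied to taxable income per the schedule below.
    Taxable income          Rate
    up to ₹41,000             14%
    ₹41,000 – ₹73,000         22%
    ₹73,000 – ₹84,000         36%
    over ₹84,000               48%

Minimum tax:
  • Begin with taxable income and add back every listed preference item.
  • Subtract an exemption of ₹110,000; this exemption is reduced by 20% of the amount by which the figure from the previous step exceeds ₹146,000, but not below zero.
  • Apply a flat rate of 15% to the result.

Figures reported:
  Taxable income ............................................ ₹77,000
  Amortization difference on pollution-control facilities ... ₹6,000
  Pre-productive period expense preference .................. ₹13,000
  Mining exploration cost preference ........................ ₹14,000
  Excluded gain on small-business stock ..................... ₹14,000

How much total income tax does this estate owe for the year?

₹14,220

Minimum tax:
  Adjusted income: ₹77,000 + ₹6,000 + ₹13,000 + ₹14,000 + ₹14,000 = ₹124,000
  Exemption: ₹124,000 ≤ ₹146,000, so full ₹110,000 applies
  Base: ₹124,000 − ₹110,000 = ₹14,000
  ₹14,000 × 15% = ₹2,100

Regular tax:
  ₹41,000 × 14% = ₹5,740
  ₹32,000 × 22% = ₹7,040
  ₹4,000 × 36% = ₹1,440
  → ₹14,220

₹14,220 > ₹2,100, so the regular tax governs.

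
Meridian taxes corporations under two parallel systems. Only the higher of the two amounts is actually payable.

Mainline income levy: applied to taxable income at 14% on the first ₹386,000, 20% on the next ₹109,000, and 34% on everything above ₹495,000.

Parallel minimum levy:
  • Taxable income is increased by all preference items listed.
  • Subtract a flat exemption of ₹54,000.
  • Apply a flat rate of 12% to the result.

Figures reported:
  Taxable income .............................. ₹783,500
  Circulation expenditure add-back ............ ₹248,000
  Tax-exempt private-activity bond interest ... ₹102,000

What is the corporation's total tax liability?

₹173,930

Mainline income levy:
  ₹386,000 × 14% = ₹54,040
  ₹109,000 × 20% = ₹21,800
  ₹288,500 × 34% = ₹98,090
  → ₹173,930

Parallel minimum levy:
  Adjusted income: ₹783,500 + ₹248,000 + ₹102,000 = ₹1,133,500
  Less exemption ₹54,000 → base ₹1,079,500
  ₹1,079,500 × 12% = ₹129,540

₹173,930 > ₹129,540, so the mainline income levy governs.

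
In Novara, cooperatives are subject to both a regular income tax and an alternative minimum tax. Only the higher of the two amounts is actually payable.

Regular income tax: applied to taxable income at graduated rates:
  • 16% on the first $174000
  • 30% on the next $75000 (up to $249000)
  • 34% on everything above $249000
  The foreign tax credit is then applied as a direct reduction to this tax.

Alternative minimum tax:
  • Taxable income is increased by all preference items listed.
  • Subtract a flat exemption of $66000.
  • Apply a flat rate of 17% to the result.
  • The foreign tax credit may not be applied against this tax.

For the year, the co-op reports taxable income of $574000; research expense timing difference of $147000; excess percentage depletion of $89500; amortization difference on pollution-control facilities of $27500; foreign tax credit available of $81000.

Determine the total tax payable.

Alternative minimum tax:
  Adjusted income: $574000 + $147000 + $89500 + $27500 = $838000
  Less exemption $66000 → base $772000
  $772000 × 17% = $131240

Regular income tax:
  $174000 × 16% = $27840
  $75000 × 30% = $22500
  $325000 × 34% = $110500
  → $160840
  Less foreign tax credit $81000 → $79840

$131240 > $79840, so the alternative minimum tax is the binding amount.

$131240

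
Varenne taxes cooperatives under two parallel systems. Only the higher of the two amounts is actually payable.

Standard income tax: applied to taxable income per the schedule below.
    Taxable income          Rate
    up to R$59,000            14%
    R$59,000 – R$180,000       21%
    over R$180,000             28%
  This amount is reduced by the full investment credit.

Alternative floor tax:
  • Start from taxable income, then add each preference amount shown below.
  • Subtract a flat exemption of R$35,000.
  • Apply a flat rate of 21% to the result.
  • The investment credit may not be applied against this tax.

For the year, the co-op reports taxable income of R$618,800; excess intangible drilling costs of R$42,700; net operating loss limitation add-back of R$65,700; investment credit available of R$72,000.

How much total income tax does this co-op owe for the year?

Standard income tax:
  R$59,000 × 14% = R$8,260
  R$121,000 × 21% = R$25,410
  R$438,800 × 28% = R$122,864
  → R$156,534
  Less investment credit R$72,000 → R$84,534

Alternative floor tax:
  Adjusted income: R$618,800 + R$42,700 + R$65,700 = R$727,200
  Less exemption R$35,000 → base R$692,200
  R$692,200 × 21% = R$145,362

R$145,362 > R$84,534, so the alternative floor tax is the binding amount.

R$145,362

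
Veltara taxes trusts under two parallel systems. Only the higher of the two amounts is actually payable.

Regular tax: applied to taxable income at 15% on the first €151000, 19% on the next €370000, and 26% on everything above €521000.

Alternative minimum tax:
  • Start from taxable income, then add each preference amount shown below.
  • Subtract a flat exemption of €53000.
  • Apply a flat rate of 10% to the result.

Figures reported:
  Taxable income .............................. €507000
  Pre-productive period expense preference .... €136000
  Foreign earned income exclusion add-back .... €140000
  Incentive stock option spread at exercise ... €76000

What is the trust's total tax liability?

€90290

Alternative minimum tax:
  Adjusted income: €507000 + €136000 + €140000 + €76000 = €859000
  Less exemption €53000 → base €806000
  €806000 × 10% = €80600

Regular tax:
  €151000 × 15% = €22650
  €356000 × 19% = €67640
  → €90290

€90290 > €80600, so the regular tax governs.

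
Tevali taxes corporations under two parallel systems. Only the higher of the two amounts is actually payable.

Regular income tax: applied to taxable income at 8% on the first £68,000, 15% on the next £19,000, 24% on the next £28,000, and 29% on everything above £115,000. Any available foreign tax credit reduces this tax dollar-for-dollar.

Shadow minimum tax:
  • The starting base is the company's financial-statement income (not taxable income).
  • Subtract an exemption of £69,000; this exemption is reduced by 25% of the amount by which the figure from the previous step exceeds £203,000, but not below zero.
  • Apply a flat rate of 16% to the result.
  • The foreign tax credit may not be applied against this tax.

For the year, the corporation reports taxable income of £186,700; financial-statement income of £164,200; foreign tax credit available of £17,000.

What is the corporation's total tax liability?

Shadow minimum tax:
  Base (financial-statement income): £164,200
  Exemption: £164,200 ≤ £203,000, so full £69,000 applies
  Base: £164,200 − £69,000 = £95,200
  £95,200 × 16% = £15,232

Regular income tax:
  £68,000 × 8% = £5,440
  £19,000 × 15% = £2,850
  £28,000 × 24% = £6,720
  £71,700 × 29% = £20,793
  → £35,803
  Less foreign tax credit £17,000 → £18,803

£18,803 > £15,232, so the regular income tax governs.

£18,803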